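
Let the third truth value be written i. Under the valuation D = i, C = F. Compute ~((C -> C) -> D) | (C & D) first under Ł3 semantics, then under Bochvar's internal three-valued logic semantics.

In Ł3: C -> C = F -> F = T
(C -> C) -> D = T -> i = i
~((C -> C) -> D) = ~i = i
C & D = F & i = F
~((C -> C) -> D) | (C & D) = i | F = i
In Bochvar's internal three-valued logic: C -> C = F -> F = T
(C -> C) -> D = T -> i = i
~((C -> C) -> D) = ~i = i
C & D = F & i = i
~((C -> C) -> D) | (C & D) = i | i = i

i; i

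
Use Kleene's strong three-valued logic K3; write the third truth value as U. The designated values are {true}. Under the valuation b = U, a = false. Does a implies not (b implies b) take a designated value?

Yes

b implies b = U implies U = U
not (b implies b) = not U = U
a implies not (b implies b) = false implies U = true
true ∈ {true}.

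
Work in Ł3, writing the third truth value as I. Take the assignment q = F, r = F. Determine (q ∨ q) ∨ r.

q ∨ q = F ∨ F = F
(q ∨ q) ∨ r = F ∨ F = F

F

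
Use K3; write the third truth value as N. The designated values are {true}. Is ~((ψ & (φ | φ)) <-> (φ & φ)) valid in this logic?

No

Countermodel: ψ=true, φ=true gives false, which is not designated.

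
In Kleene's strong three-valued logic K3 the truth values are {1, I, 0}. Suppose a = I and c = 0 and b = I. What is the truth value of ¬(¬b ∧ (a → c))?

¬b = ¬I = I
a → c = I → 0 = I  [¬I ∨ 0]
¬b ∧ (a → c) = I ∧ I = I
¬(¬b ∧ (a → c)) = ¬I = I

I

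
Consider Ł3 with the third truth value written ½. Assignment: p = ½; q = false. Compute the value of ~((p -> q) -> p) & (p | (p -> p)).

false

p -> q = ½ -> false = ½  [min(1, 1−½+0)]
(p -> q) -> p = ½ -> ½ = true
~((p -> q) -> p) = ~true = false
p -> p = ½ -> ½ = true
p | (p -> p) = ½ | true = true
~((p -> q) -> p) & (p | (p -> p)) = false & true = false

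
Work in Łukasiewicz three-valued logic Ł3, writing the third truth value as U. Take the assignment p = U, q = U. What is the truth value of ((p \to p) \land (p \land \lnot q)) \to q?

p \to p = U \to U = T
\lnot q = \lnot U = U
p \land \lnot q = U \land U = U
(p \to p) \land (p \land \lnot q) = T \land U = U
((p \to p) \land (p \land \lnot q)) \to q = U \to U = T

T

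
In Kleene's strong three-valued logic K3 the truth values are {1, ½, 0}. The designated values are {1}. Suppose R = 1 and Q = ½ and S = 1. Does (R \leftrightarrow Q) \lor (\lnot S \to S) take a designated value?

Yes

R \leftrightarrow Q = 1 \leftrightarrow ½ = ½
\lnot S = \lnot 1 = 0
\lnot S \to S = 0 \to 1 = 1
(R \leftrightarrow Q) \lor (\lnot S \to S) = ½ \lor 1 = 1
1 ∈ {1}.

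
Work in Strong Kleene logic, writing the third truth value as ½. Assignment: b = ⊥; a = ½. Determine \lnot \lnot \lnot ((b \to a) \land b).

⊤

b \to a = ⊥ \to ½ = ⊤  [\lnot ⊥ \lor ½]
(b \to a) \land b = ⊤ \land ⊥ = ⊥
\lnot ((b \to a) \land b) = \lnot ⊥ = ⊤
\lnot \lnot ((b \to a) \land b) = \lnot ⊤ = ⊥
\lnot \lnot \lnot ((b \to a) \land b) = \lnot ⊥ = ⊤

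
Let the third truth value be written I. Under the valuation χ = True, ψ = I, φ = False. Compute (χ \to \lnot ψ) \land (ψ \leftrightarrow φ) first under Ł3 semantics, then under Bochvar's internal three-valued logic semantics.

I; I

In Ł3: \lnot ψ = \lnot I = I
χ \to \lnot ψ = True \to I = I
ψ \leftrightarrow φ = I \leftrightarrow False = I
(χ \to \lnot ψ) \land (ψ \leftrightarrow φ) = I \land I = I
In Bochvar's internal three-valued logic: \lnot ψ = \lnot I = I
χ \to \lnot ψ = True \to I = I  [any arg is the third value ⇒ result is the third value]
ψ \leftrightarrow φ = I \leftrightarrow False = I
(χ \to \lnot ψ) \land (ψ \leftrightarrow φ) = I \land I = I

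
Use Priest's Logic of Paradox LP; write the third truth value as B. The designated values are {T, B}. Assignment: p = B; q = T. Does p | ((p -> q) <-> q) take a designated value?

Yes

p -> q = B -> T = T
(p -> q) <-> q = T <-> T = T
p | ((p -> q) <-> q) = B | T = T
T ∈ {T, B}.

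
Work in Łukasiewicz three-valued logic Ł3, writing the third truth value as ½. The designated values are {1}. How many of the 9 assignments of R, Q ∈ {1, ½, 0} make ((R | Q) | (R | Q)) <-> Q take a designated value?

6

Of the 9 assignments, 6 give a value in {1}.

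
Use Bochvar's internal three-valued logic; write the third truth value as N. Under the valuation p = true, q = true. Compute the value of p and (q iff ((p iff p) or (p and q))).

p iff p = true iff true = true
p and q = true and true = true
(p iff p) or (p and q) = true or true = true
q iff ((p iff p) or (p and q)) = true iff true = true
p and (q iff ((p iff p) or (p and q))) = true and true = true

true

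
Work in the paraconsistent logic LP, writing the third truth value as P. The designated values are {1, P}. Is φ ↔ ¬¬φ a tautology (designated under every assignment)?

Every assignment of φ over {1, P, 0} gives a value in {1, P}.
In particular, with φ=P: φ ↔ ¬¬φ = P.

Yes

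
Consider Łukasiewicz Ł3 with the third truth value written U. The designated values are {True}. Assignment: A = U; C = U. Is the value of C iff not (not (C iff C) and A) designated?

No

C iff C = U iff U = True  [1 − |½−½|]
not (C iff C) = not True = False
not (C iff C) and A = False and U = False
not (not (C iff C) and A) = not False = True
C iff not (not (C iff C) and A) = U iff True = U
U ∉ {True}.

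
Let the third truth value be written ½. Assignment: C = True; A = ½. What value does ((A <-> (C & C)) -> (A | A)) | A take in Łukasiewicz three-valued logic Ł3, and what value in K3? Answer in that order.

In Łukasiewicz three-valued logic Ł3: C & C = True & True = True
A <-> (C & C) = ½ <-> True = ½
A | A = ½ | ½ = ½
(A <-> (C & C)) -> (A | A) = ½ -> ½ = True
((A <-> (C & C)) -> (A | A)) | A = True | ½ = True
In K3: C & C = True & True = True
A <-> (C & C) = ½ <-> True = ½
A | A = ½ | ½ = ½
(A <-> (C & C)) -> (A | A) = ½ -> ½ = ½  [~½ | ½]
((A <-> (C & C)) -> (A | A)) | A = ½ | ½ = ½
They differ because Łukasiewicz three-valued logic Ł3 and K3 treat ½ differently under implication.

True; ½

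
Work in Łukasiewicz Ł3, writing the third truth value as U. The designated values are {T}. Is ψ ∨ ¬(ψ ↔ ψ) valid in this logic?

Countermodel: ψ=U gives U, which is not designated.

No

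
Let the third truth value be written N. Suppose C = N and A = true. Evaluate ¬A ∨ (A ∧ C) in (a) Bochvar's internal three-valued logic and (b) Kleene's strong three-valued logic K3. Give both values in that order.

In Bochvar's internal three-valued logic: ¬A = ¬true = false
A ∧ C = true ∧ N = N
¬A ∨ (A ∧ C) = false ∨ N = N
In Kleene's strong three-valued logic K3: ¬A = ¬true = false
A ∧ C = true ∧ N = N
¬A ∨ (A ∧ C) = false ∨ N = N

N; N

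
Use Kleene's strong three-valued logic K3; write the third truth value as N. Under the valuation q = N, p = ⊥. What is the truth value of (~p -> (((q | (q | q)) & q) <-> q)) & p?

~p = ~⊥ = ⊤
q | q = N | N = N
q | (q | q) = N | N = N
(q | (q | q)) & q = N & N = N
((q | (q | q)) & q) <-> q = N <-> N = N
~p -> (((q | (q | q)) & q) <-> q) = ⊤ -> N = N  [~⊤ | N]
(~p -> (((q | (q | q)) & q) <-> q)) & p = N & ⊥ = ⊥

⊥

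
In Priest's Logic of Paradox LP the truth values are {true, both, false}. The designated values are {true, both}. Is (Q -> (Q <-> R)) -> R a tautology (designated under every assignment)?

No

Countermodel: Q=false, R=false gives false, which is not designated.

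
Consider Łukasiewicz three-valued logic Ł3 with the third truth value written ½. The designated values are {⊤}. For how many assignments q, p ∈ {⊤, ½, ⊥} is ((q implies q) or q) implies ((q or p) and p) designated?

Designated under: (q=⊤, p=⊤); (q=½, p=⊤); (q=⊥, p=⊤).

3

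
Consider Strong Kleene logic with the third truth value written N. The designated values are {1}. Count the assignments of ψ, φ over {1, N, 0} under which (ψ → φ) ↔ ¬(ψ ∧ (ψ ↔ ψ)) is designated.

4

Designated under: (ψ=1, φ=0); (ψ=0, φ=1); (ψ=0, φ=N); (ψ=0, φ=0).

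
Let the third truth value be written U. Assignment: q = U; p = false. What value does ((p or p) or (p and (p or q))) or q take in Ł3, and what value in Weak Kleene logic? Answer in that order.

In Ł3: p or p = false or false = false
p or q = false or U = U
p and (p or q) = false and U = false
(p or p) or (p and (p or q)) = false or false = false
((p or p) or (p and (p or q))) or q = false or U = U
In Weak Kleene logic: p or p = false or false = false
p or q = false or U = U
p and (p or q) = false and U = U
(p or p) or (p and (p or q)) = false or U = U
((p or p) or (p and (p or q))) or q = U or U = U

U; U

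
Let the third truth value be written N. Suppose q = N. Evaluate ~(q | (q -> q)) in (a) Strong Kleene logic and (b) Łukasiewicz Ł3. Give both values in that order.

N; ⊥

In Strong Kleene logic: q -> q = N -> N = N
q | (q -> q) = N | N = N
~(q | (q -> q)) = ~N = N
In Łukasiewicz Ł3: q -> q = N -> N = ⊤  [min(1, 1−½+½)]
q | (q -> q) = N | ⊤ = ⊤
~(q | (q -> q)) = ~⊤ = ⊥
They differ because Strong Kleene logic and Łukasiewicz Ł3 treat N differently under implication.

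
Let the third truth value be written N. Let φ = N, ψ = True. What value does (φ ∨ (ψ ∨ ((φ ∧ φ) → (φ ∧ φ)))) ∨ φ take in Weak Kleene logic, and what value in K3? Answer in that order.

N; True

In Weak Kleene logic: φ ∧ φ = N ∧ N = N
φ ∧ φ = N ∧ N = N
(φ ∧ φ) → (φ ∧ φ) = N → N = N
ψ ∨ ((φ ∧ φ) → (φ ∧ φ)) = True ∨ N = N
φ ∨ (ψ ∨ ((φ ∧ φ) → (φ ∧ φ))) = N ∨ N = N
(φ ∨ (ψ ∨ ((φ ∧ φ) → (φ ∧ φ)))) ∨ φ = N ∨ N = N
In K3: φ ∧ φ = N ∧ N = N
φ ∧ φ = N ∧ N = N
(φ ∧ φ) → (φ ∧ φ) = N → N = N  [¬N ∨ N]
ψ ∨ ((φ ∧ φ) → (φ ∧ φ)) = True ∨ N = True
φ ∨ (ψ ∨ ((φ ∧ φ) → (φ ∧ φ))) = N ∨ True = True
(φ ∨ (ψ ∨ ((φ ∧ φ) → (φ ∧ φ)))) ∨ φ = True ∨ N = True
They differ because Weak Kleene logic and K3 treat N differently under the binary connectives.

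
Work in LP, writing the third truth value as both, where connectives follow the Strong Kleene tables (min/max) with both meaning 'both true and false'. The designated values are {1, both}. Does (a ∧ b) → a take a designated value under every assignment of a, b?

Yes

Every assignment of a, b over {1, both, 0} gives a value in {1, both}.
In particular, with a=both, b=both: (a ∧ b) → a = both.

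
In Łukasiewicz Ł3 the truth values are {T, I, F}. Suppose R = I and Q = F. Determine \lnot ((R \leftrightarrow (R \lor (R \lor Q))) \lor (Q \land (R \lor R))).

F

R \lor Q = I \lor F = I
R \lor (R \lor Q) = I \lor I = I
R \leftrightarrow (R \lor (R \lor Q)) = I \leftrightarrow I = T  [1 − |½−½|]
R \lor R = I \lor I = I
Q \land (R \lor R) = F \land I = F
(R \leftrightarrow (R \lor (R \lor Q))) \lor (Q \land (R \lor R)) = T \lor F = T
\lnot ((R \leftrightarrow (R \lor (R \lor Q))) \lor (Q \land (R \lor R))) = \lnot T = F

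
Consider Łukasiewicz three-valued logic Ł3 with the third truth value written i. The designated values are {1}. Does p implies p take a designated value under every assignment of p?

Yes

Every assignment of p over {1, i, 0} gives a value in {1}.
In particular, with p=i: p implies p = 1.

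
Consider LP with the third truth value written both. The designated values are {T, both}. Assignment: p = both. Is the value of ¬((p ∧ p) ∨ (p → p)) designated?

Yes

p ∧ p = both ∧ both = both
p → p = both → both = both  [¬both ∨ both]
(p ∧ p) ∨ (p → p) = both ∨ both = both
¬((p ∧ p) ∨ (p → p)) = ¬both = both
both ∈ {T, both}.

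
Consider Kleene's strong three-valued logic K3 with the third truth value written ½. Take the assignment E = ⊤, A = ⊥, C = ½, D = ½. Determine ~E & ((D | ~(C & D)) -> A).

~E = ~⊤ = ⊥
C & D = ½ & ½ = ½
~(C & D) = ~½ = ½
D | ~(C & D) = ½ | ½ = ½
(D | ~(C & D)) -> A = ½ -> ⊥ = ½  [~½ | ⊥]
~E & ((D | ~(C & D)) -> A) = ⊥ & ½ = ⊥

⊥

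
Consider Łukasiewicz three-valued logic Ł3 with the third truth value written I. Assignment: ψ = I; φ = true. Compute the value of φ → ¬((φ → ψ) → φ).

φ → ψ = true → I = I  [min(1, 1−1+½)]
(φ → ψ) → φ = I → true = true
¬((φ → ψ) → φ) = ¬true = false
φ → ¬((φ → ψ) → φ) = true → false = false

false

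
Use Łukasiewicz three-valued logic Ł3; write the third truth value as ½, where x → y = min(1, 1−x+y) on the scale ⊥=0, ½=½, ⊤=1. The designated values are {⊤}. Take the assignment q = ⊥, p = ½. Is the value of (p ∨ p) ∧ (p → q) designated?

No

p ∨ p = ½ ∨ ½ = ½
p → q = ½ → ⊥ = ½  [min(1, 1−½+0)]
(p ∨ p) ∧ (p → q) = ½ ∧ ½ = ½
½ ∉ {⊤}.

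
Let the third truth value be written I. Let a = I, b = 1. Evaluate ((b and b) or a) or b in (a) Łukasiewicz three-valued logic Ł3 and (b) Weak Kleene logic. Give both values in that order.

1; I

In Łukasiewicz three-valued logic Ł3: b and b = 1 and 1 = 1
(b and b) or a = 1 or I = 1
((b and b) or a) or b = 1 or 1 = 1
In Weak Kleene logic: b and b = 1 and 1 = 1
(b and b) or a = 1 or I = I
((b and b) or a) or b = I or 1 = I
They differ because Łukasiewicz three-valued logic Ł3 and Weak Kleene logic treat I differently under the binary connectives.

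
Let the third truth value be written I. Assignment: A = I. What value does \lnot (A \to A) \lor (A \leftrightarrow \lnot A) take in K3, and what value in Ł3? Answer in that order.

I; ⊤

In K3: A \to A = I \to I = I
\lnot (A \to A) = \lnot I = I
\lnot A = \lnot I = I
A \leftrightarrow \lnot A = I \leftrightarrow I = I
\lnot (A \to A) \lor (A \leftrightarrow \lnot A) = I \lor I = I
In Ł3: A \to A = I \to I = ⊤
\lnot (A \to A) = \lnot ⊤ = ⊥
\lnot A = \lnot I = I
A \leftrightarrow \lnot A = I \leftrightarrow I = ⊤
\lnot (A \to A) \lor (A \leftrightarrow \lnot A) = ⊥ \lor ⊤ = ⊤
They differ because K3 and Ł3 treat I differently under implication.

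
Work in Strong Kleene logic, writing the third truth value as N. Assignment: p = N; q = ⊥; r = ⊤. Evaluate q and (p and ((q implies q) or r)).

⊥

q implies q = ⊥ implies ⊥ = ⊤
(q implies q) or r = ⊤ or ⊤ = ⊤
p and ((q implies q) or r) = N and ⊤ = N
q and (p and ((q implies q) or r)) = ⊥ and N = ⊥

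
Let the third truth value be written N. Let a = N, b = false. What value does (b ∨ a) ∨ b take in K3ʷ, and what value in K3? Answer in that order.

In K3ʷ: b ∨ a = false ∨ N = N
(b ∨ a) ∨ b = N ∨ false = N
In K3: b ∨ a = false ∨ N = N
(b ∨ a) ∨ b = N ∨ false = N

N; N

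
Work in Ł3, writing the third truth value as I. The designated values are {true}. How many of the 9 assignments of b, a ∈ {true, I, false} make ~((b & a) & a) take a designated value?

Of the 9 assignments, 5 give a value in {true}.

5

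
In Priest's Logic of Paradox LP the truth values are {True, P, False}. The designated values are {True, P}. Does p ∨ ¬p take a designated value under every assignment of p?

Every assignment of p over {True, P, False} gives a value in {True, P}.
In particular, with p=P: p ∨ ¬p = P.

Yes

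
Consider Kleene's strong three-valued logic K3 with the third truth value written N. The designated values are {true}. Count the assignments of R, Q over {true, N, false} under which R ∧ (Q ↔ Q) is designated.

2

Designated under: (R=true, Q=true); (R=true, Q=false).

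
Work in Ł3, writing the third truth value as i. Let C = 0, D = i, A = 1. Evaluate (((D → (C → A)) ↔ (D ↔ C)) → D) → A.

1

C → A = 0 → 1 = 1
D → (C → A) = i → 1 = 1  [min(1, 1−½+1)]
D ↔ C = i ↔ 0 = i
(D → (C → A)) ↔ (D ↔ C) = 1 ↔ i = i
((D → (C → A)) ↔ (D ↔ C)) → D = i → i = 1
(((D → (C → A)) ↔ (D ↔ C)) → D) → A = 1 → 1 = 1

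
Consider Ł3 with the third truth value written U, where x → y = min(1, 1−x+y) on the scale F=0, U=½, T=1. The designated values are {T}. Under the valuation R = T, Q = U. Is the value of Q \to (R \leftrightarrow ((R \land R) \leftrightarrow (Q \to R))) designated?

R \land R = T \land T = T
Q \to R = U \to T = T  [min(1, 1−½+1)]
(R \land R) \leftrightarrow (Q \to R) = T \leftrightarrow T = T
R \leftrightarrow ((R \land R) \leftrightarrow (Q \to R)) = T \leftrightarrow T = T
Q \to (R \leftrightarrow ((R \land R) \leftrightarrow (Q \to R))) = U \to T = T
T ∈ {T}.

Yes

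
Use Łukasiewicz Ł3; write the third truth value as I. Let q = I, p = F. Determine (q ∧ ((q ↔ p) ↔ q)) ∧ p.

F

q ↔ p = I ↔ F = I  [1 − |½−0|]
(q ↔ p) ↔ q = I ↔ I = T
q ∧ ((q ↔ p) ↔ q) = I ∧ T = I
(q ∧ ((q ↔ p) ↔ q)) ∧ p = I ∧ F = F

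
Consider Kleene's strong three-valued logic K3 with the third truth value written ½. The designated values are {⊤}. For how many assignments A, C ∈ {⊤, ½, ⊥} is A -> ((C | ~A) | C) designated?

Of the 9 assignments, 5 give a value in {⊤}.

5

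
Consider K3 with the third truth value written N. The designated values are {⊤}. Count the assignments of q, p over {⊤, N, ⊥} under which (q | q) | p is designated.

Of the 9 assignments, 5 give a value in {⊤}.

5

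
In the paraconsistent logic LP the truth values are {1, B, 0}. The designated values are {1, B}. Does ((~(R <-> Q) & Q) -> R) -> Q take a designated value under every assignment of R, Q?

No

Countermodel: R=1, Q=0 gives 0, which is not designated.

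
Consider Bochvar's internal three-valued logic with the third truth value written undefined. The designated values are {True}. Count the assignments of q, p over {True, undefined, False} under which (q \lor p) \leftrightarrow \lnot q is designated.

1

Designated under: (q=False, p=True).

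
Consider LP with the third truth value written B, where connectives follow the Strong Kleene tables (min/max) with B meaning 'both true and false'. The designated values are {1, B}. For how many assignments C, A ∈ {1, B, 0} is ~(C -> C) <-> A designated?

Of the 9 assignments, 7 give a value in {1, B}.

7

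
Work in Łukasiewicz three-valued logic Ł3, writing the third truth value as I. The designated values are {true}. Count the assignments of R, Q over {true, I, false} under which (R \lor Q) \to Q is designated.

Of the 9 assignments, 6 give a value in {true}.

6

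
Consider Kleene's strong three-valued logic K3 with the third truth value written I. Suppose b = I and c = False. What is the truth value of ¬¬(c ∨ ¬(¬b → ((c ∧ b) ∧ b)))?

I

¬b = ¬I = I
c ∧ b = False ∧ I = False
(c ∧ b) ∧ b = False ∧ I = False
¬b → ((c ∧ b) ∧ b) = I → False = I  [¬I ∨ False]
¬(¬b → ((c ∧ b) ∧ b)) = ¬I = I
c ∨ ¬(¬b → ((c ∧ b) ∧ b)) = False ∨ I = I
¬(c ∨ ¬(¬b → ((c ∧ b) ∧ b))) = ¬I = I
¬¬(c ∨ ¬(¬b → ((c ∧ b) ∧ b))) = ¬I = I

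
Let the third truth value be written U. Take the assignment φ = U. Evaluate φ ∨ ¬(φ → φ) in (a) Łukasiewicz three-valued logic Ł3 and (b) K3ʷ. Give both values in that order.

U; U

In Łukasiewicz three-valued logic Ł3: φ → φ = U → U = true  [min(1, 1−½+½)]
¬(φ → φ) = ¬true = false
φ ∨ ¬(φ → φ) = U ∨ false = U
In K3ʷ: φ → φ = U → U = U  [any arg is the third value ⇒ result is the third value]
¬(φ → φ) = ¬U = U
φ ∨ ¬(φ → φ) = U ∨ U = U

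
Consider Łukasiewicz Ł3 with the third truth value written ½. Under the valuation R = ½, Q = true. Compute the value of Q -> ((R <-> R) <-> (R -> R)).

R <-> R = ½ <-> ½ = true  [1 − |½−½|]
R -> R = ½ -> ½ = true
(R <-> R) <-> (R -> R) = true <-> true = true
Q -> ((R <-> R) <-> (R -> R)) = true -> true = true

true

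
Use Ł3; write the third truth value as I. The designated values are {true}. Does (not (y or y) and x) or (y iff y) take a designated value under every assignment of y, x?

Yes

Every assignment of y, x over {true, I, false} gives a value in {true}.
In particular, with y=I, x=I: (not (y or y) and x) or (y iff y) = true.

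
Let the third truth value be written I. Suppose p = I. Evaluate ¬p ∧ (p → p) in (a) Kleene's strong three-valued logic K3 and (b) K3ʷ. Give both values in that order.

In Kleene's strong three-valued logic K3: ¬p = ¬I = I
p → p = I → I = I  [¬I ∨ I]
¬p ∧ (p → p) = I ∧ I = I
In K3ʷ: ¬p = ¬I = I
p → p = I → I = I  [any arg is the third value ⇒ result is the third value]
¬p ∧ (p → p) = I ∧ I = I

I; I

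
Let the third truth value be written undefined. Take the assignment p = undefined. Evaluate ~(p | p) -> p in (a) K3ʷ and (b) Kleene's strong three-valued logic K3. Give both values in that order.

In K3ʷ: p | p = undefined | undefined = undefined
~(p | p) = ~undefined = undefined
~(p | p) -> p = undefined -> undefined = undefined  [any arg is the third value ⇒ result is the third value]
In Kleene's strong three-valued logic K3: p | p = undefined | undefined = undefined
~(p | p) = ~undefined = undefined
~(p | p) -> p = undefined -> undefined = undefined  [~undefined | undefined]

undefined; undefined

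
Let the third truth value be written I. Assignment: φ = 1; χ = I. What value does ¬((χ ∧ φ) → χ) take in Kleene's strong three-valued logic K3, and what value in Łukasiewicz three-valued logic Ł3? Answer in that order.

I; 0

In Kleene's strong three-valued logic K3: χ ∧ φ = I ∧ 1 = I
(χ ∧ φ) → χ = I → I = I  [¬I ∨ I]
¬((χ ∧ φ) → χ) = ¬I = I
In Łukasiewicz three-valued logic Ł3: χ ∧ φ = I ∧ 1 = I
(χ ∧ φ) → χ = I → I = 1  [min(1, 1−½+½)]
¬((χ ∧ φ) → χ) = ¬1 = 0
They differ because Kleene's strong three-valued logic K3 and Łukasiewicz three-valued logic Ł3 treat I differently under implication.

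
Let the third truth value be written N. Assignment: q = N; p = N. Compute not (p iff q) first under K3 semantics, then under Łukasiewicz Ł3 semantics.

N; False

In K3: p iff q = N iff N = N
not (p iff q) = not N = N
In Łukasiewicz Ł3: p iff q = N iff N = True  [1 − |½−½|]
not (p iff q) = not True = False
They differ because K3 and Łukasiewicz Ł3 treat N differently under implication.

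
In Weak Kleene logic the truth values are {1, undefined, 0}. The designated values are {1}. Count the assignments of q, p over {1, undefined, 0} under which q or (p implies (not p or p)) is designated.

Designated under: (q=1, p=1); (q=1, p=0); (q=0, p=1); (q=0, p=0).

4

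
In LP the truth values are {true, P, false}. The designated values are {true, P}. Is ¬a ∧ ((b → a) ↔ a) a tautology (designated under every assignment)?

Countermodel: a=true, b=true gives false, which is not designated.

No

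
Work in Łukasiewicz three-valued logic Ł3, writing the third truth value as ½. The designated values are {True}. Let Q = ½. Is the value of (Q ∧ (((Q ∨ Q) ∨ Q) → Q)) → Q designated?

Yes

Q ∨ Q = ½ ∨ ½ = ½
(Q ∨ Q) ∨ Q = ½ ∨ ½ = ½
((Q ∨ Q) ∨ Q) → Q = ½ → ½ = True
Q ∧ (((Q ∨ Q) ∨ Q) → Q) = ½ ∧ True = ½
(Q ∧ (((Q ∨ Q) ∨ Q) → Q)) → Q = ½ → ½ = True
True ∈ {True}.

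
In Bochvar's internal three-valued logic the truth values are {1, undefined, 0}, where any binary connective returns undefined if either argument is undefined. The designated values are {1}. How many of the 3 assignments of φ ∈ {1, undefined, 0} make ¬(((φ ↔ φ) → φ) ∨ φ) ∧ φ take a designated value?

φ=1: 0 ·
φ=undefined: undefined ·
φ=0: 0 ·

0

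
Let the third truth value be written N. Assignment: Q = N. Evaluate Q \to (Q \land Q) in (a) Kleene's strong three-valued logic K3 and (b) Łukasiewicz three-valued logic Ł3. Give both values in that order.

N; True

In Kleene's strong three-valued logic K3: Q \land Q = N \land N = N
Q \to (Q \land Q) = N \to N = N  [\lnot N \lor N]
In Łukasiewicz three-valued logic Ł3: Q \land Q = N \land N = N
Q \to (Q \land Q) = N \to N = True  [min(1, 1−½+½)]
They differ because Kleene's strong three-valued logic K3 and Łukasiewicz three-valued logic Ł3 treat N differently under implication.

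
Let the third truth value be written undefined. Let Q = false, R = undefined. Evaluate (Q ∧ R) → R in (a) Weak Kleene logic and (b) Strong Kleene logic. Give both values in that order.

undefined; true

In Weak Kleene logic: Q ∧ R = false ∧ undefined = undefined
(Q ∧ R) → R = undefined → undefined = undefined  [any arg is the third value ⇒ result is the third value]
In Strong Kleene logic: Q ∧ R = false ∧ undefined = false
(Q ∧ R) → R = false → undefined = true  [¬false ∨ undefined]
They differ because Weak Kleene logic and Strong Kleene logic treat undefined differently under the binary connectives.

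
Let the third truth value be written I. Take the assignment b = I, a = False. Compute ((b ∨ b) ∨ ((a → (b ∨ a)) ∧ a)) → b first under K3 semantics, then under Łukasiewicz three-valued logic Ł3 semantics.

In K3: b ∨ b = I ∨ I = I
b ∨ a = I ∨ False = I
a → (b ∨ a) = False → I = True  [¬False ∨ I]
(a → (b ∨ a)) ∧ a = True ∧ False = False
(b ∨ b) ∨ ((a → (b ∨ a)) ∧ a) = I ∨ False = I
((b ∨ b) ∨ ((a → (b ∨ a)) ∧ a)) → b = I → I = I
In Łukasiewicz three-valued logic Ł3: b ∨ b = I ∨ I = I
b ∨ a = I ∨ False = I
a → (b ∨ a) = False → I = True  [min(1, 1−0+½)]
(a → (b ∨ a)) ∧ a = True ∧ False = False
(b ∨ b) ∨ ((a → (b ∨ a)) ∧ a) = I ∨ False = I
((b ∨ b) ∨ ((a → (b ∨ a)) ∧ a)) → b = I → I = True
They differ because K3 and Łukasiewicz three-valued logic Ł3 treat I differently under implication.

I; True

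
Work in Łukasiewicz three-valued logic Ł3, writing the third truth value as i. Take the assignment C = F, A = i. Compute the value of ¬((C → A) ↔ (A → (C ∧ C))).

C → A = F → i = T
C ∧ C = F ∧ F = F
A → (C ∧ C) = i → F = i
(C → A) ↔ (A → (C ∧ C)) = T ↔ i = i
¬((C → A) ↔ (A → (C ∧ C))) = ¬i = i

i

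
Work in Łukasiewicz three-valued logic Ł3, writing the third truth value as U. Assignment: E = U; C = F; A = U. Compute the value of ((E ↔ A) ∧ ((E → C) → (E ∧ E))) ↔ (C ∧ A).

E ↔ A = U ↔ U = T  [1 − |½−½|]
E → C = U → F = U
E ∧ E = U ∧ U = U
(E → C) → (E ∧ E) = U → U = T
(E ↔ A) ∧ ((E → C) → (E ∧ E)) = T ∧ T = T
C ∧ A = F ∧ U = F
((E ↔ A) ∧ ((E → C) → (E ∧ E))) ↔ (C ∧ A) = T ↔ F = F

F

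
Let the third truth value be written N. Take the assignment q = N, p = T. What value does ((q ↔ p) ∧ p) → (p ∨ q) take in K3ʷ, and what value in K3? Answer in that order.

In K3ʷ: q ↔ p = N ↔ T = N
(q ↔ p) ∧ p = N ∧ T = N
p ∨ q = T ∨ N = N
((q ↔ p) ∧ p) → (p ∨ q) = N → N = N  [any arg is the third value ⇒ result is the third value]
In K3: q ↔ p = N ↔ T = N
(q ↔ p) ∧ p = N ∧ T = N
p ∨ q = T ∨ N = T
((q ↔ p) ∧ p) → (p ∨ q) = N → T = T  [¬N ∨ T]
They differ because K3ʷ and K3 treat N differently under the binary connectives.

N; T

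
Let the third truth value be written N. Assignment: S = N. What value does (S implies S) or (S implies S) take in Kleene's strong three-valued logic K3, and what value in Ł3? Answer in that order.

In Kleene's strong three-valued logic K3: S implies S = N implies N = N
S implies S = N implies N = N
(S implies S) or (S implies S) = N or N = N
In Ł3: S implies S = N implies N = true
S implies S = N implies N = true
(S implies S) or (S implies S) = true or true = true
They differ because Kleene's strong three-valued logic K3 and Ł3 treat N differently under implication.

N; true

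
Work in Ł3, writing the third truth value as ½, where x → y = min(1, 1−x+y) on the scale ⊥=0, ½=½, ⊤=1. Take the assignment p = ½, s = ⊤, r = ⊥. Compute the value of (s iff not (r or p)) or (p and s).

½

r or p = ⊥ or ½ = ½
not (r or p) = not ½ = ½
s iff not (r or p) = ⊤ iff ½ = ½  [1 − |1−½|]
p and s = ½ and ⊤ = ½
(s iff not (r or p)) or (p and s) = ½ or ½ = ½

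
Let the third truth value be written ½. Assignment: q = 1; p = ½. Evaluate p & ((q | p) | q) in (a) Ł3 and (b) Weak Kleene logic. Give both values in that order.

½; ½

In Ł3: q | p = 1 | ½ = 1
(q | p) | q = 1 | 1 = 1
p & ((q | p) | q) = ½ & 1 = ½
In Weak Kleene logic: q | p = 1 | ½ = ½
(q | p) | q = ½ | 1 = ½
p & ((q | p) | q) = ½ & ½ = ½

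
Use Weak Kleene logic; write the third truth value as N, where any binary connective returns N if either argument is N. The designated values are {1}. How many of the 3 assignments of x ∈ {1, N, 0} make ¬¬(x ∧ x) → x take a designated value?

2

x=1: 1 ✓
x=N: N ·
x=0: 1 ✓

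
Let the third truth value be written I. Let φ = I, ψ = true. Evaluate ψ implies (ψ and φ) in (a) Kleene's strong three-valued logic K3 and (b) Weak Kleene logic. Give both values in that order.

I; I

In Kleene's strong three-valued logic K3: ψ and φ = true and I = I
ψ implies (ψ and φ) = true implies I = I  [not true or I]
In Weak Kleene logic: ψ and φ = true and I = I
ψ implies (ψ and φ) = true implies I = I  [any arg is the third value ⇒ result is the third value]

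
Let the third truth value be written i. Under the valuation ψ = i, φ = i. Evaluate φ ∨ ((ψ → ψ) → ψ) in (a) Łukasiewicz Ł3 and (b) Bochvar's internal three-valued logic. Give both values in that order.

i; i

In Łukasiewicz Ł3: ψ → ψ = i → i = true  [min(1, 1−½+½)]
(ψ → ψ) → ψ = true → i = i
φ ∨ ((ψ → ψ) → ψ) = i ∨ i = i
In Bochvar's internal three-valued logic: ψ → ψ = i → i = i
(ψ → ψ) → ψ = i → i = i
φ ∨ ((ψ → ψ) → ψ) = i ∨ i = i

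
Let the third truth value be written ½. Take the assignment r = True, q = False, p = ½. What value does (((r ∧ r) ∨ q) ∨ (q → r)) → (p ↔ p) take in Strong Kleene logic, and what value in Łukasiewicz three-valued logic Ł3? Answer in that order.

½; True

In Strong Kleene logic: r ∧ r = True ∧ True = True
(r ∧ r) ∨ q = True ∨ False = True
q → r = False → True = True
((r ∧ r) ∨ q) ∨ (q → r) = True ∨ True = True
p ↔ p = ½ ↔ ½ = ½
(((r ∧ r) ∨ q) ∨ (q → r)) → (p ↔ p) = True → ½ = ½
In Łukasiewicz three-valued logic Ł3: r ∧ r = True ∧ True = True
(r ∧ r) ∨ q = True ∨ False = True
q → r = False → True = True
((r ∧ r) ∨ q) ∨ (q → r) = True ∨ True = True
p ↔ p = ½ ↔ ½ = True
(((r ∧ r) ∨ q) ∨ (q → r)) → (p ↔ p) = True → True = True
They differ because Strong Kleene logic and Łukasiewicz three-valued logic Ł3 treat ½ differently under implication.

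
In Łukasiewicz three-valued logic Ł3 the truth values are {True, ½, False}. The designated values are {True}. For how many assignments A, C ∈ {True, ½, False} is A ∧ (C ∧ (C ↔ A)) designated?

1

Designated under: (A=True, C=True).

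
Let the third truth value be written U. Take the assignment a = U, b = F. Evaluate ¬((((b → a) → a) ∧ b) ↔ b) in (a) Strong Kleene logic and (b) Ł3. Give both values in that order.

F; F

In Strong Kleene logic: b → a = F → U = T  [¬F ∨ U]
(b → a) → a = T → U = U
((b → a) → a) ∧ b = U ∧ F = F
(((b → a) → a) ∧ b) ↔ b = F ↔ F = T
¬((((b → a) → a) ∧ b) ↔ b) = ¬T = F
In Ł3: b → a = F → U = T  [min(1, 1−0+½)]
(b → a) → a = T → U = U
((b → a) → a) ∧ b = U ∧ F = F
(((b → a) → a) ∧ b) ↔ b = F ↔ F = T
¬((((b → a) → a) ∧ b) ↔ b) = ¬T = F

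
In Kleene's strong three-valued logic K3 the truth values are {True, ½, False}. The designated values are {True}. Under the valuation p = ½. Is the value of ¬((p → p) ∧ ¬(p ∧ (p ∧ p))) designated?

No

p → p = ½ → ½ = ½  [¬½ ∨ ½]
p ∧ p = ½ ∧ ½ = ½
p ∧ (p ∧ p) = ½ ∧ ½ = ½
¬(p ∧ (p ∧ p)) = ¬½ = ½
(p → p) ∧ ¬(p ∧ (p ∧ p)) = ½ ∧ ½ = ½
¬((p → p) ∧ ¬(p ∧ (p ∧ p))) = ¬½ = ½
½ ∉ {True}.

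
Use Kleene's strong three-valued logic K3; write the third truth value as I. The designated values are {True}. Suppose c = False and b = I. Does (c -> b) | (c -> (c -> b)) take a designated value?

c -> b = False -> I = True  [~False | I]
c -> b = False -> I = True
c -> (c -> b) = False -> True = True
(c -> b) | (c -> (c -> b)) = True | True = True
True ∈ {True}.

Yes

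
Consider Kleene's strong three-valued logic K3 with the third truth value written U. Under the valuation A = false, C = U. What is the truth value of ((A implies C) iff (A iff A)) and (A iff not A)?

false

A implies C = false implies U = true
A iff A = false iff false = true
(A implies C) iff (A iff A) = true iff true = true
not A = not false = true
A iff not A = false iff true = false
((A implies C) iff (A iff A)) and (A iff not A) = true and false = false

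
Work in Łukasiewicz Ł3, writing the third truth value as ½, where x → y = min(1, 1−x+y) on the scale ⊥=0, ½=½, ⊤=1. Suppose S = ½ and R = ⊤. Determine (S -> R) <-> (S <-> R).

½

S -> R = ½ -> ⊤ = ⊤
S <-> R = ½ <-> ⊤ = ½
(S -> R) <-> (S <-> R) = ⊤ <-> ½ = ½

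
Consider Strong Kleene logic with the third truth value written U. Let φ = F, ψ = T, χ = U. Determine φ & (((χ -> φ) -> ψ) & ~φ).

F

χ -> φ = U -> F = U  [~U | F]
(χ -> φ) -> ψ = U -> T = T
~φ = ~F = T
((χ -> φ) -> ψ) & ~φ = T & T = T
φ & (((χ -> φ) -> ψ) & ~φ) = F & T = F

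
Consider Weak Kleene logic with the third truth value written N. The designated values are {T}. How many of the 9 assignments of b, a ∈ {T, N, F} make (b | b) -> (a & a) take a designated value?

3

Designated under: (b=T, a=T); (b=F, a=T); (b=F, a=F).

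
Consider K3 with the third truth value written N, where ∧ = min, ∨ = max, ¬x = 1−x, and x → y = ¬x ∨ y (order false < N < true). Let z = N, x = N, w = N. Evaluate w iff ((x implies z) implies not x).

N

x implies z = N implies N = N
not x = not N = N
(x implies z) implies not x = N implies N = N
w iff ((x implies z) implies not x) = N iff N = N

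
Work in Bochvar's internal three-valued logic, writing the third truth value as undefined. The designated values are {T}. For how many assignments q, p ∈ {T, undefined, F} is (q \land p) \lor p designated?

Designated under: (q=T, p=T); (q=F, p=T).

2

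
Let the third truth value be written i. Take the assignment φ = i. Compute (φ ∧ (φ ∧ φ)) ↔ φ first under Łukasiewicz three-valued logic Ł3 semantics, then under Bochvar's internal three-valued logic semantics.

In Łukasiewicz three-valued logic Ł3: φ ∧ φ = i ∧ i = i
φ ∧ (φ ∧ φ) = i ∧ i = i
(φ ∧ (φ ∧ φ)) ↔ φ = i ↔ i = ⊤  [1 − |½−½|]
In Bochvar's internal three-valued logic: φ ∧ φ = i ∧ i = i
φ ∧ (φ ∧ φ) = i ∧ i = i
(φ ∧ (φ ∧ φ)) ↔ φ = i ↔ i = i
They differ because Łukasiewicz three-valued logic Ł3 and Bochvar's internal three-valued logic treat i differently under the binary connectives.

⊤; i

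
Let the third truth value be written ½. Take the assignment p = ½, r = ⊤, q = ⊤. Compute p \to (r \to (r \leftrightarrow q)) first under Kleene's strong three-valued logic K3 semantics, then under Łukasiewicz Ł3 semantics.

⊤; ⊤

In Kleene's strong three-valued logic K3: r \leftrightarrow q = ⊤ \leftrightarrow ⊤ = ⊤
r \to (r \leftrightarrow q) = ⊤ \to ⊤ = ⊤
p \to (r \to (r \leftrightarrow q)) = ½ \to ⊤ = ⊤  [\lnot ½ \lor ⊤]
In Łukasiewicz Ł3: r \leftrightarrow q = ⊤ \leftrightarrow ⊤ = ⊤
r \to (r \leftrightarrow q) = ⊤ \to ⊤ = ⊤
p \to (r \to (r \leftrightarrow q)) = ½ \to ⊤ = ⊤  [min(1, 1−½+1)]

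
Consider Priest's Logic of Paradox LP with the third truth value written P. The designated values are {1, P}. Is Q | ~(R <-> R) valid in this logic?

No

Countermodel: Q=0, R=1 gives 0, which is not designated.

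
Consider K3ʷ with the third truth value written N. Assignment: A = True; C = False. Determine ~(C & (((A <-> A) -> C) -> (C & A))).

A <-> A = True <-> True = True
(A <-> A) -> C = True -> False = False
C & A = False & True = False
((A <-> A) -> C) -> (C & A) = False -> False = True
C & (((A <-> A) -> C) -> (C & A)) = False & True = False
~(C & (((A <-> A) -> C) -> (C & A))) = ~False = True

True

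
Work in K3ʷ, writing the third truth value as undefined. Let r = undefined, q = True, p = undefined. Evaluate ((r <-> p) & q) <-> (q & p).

undefined

r <-> p = undefined <-> undefined = undefined
(r <-> p) & q = undefined & True = undefined
q & p = True & undefined = undefined
((r <-> p) & q) <-> (q & p) = undefined <-> undefined = undefined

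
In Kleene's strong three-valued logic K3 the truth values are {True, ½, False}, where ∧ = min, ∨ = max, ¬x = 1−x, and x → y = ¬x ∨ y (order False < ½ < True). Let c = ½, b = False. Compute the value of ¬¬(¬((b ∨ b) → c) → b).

True

b ∨ b = False ∨ False = False
(b ∨ b) → c = False → ½ = True  [¬False ∨ ½]
¬((b ∨ b) → c) = ¬True = False
¬((b ∨ b) → c) → b = False → False = True
¬(¬((b ∨ b) → c) → b) = ¬True = False
¬¬(¬((b ∨ b) → c) → b) = ¬False = True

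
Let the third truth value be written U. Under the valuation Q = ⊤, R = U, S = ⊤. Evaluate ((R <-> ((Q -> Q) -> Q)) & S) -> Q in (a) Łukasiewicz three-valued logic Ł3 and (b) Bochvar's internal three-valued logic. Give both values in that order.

In Łukasiewicz three-valued logic Ł3: Q -> Q = ⊤ -> ⊤ = ⊤
(Q -> Q) -> Q = ⊤ -> ⊤ = ⊤
R <-> ((Q -> Q) -> Q) = U <-> ⊤ = U  [1 − |½−1|]
(R <-> ((Q -> Q) -> Q)) & S = U & ⊤ = U
((R <-> ((Q -> Q) -> Q)) & S) -> Q = U -> ⊤ = ⊤
In Bochvar's internal three-valued logic: Q -> Q = ⊤ -> ⊤ = ⊤
(Q -> Q) -> Q = ⊤ -> ⊤ = ⊤
R <-> ((Q -> Q) -> Q) = U <-> ⊤ = U
(R <-> ((Q -> Q) -> Q)) & S = U & ⊤ = U
((R <-> ((Q -> Q) -> Q)) & S) -> Q = U -> ⊤ = U  [any arg is the third value ⇒ result is the third value]
They differ because Łukasiewicz three-valued logic Ł3 and Bochvar's internal three-valued logic treat U differently under the binary connectives.

⊤; U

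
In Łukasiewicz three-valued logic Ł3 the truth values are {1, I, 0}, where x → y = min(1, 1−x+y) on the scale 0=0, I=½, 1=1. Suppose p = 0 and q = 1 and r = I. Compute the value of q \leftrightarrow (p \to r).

p \to r = 0 \to I = 1
q \leftrightarrow (p \to r) = 1 \leftrightarrow 1 = 1

1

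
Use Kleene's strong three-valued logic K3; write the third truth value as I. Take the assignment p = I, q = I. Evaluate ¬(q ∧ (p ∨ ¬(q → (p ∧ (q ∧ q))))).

I

q ∧ q = I ∧ I = I
p ∧ (q ∧ q) = I ∧ I = I
q → (p ∧ (q ∧ q)) = I → I = I  [¬I ∨ I]
¬(q → (p ∧ (q ∧ q))) = ¬I = I
p ∨ ¬(q → (p ∧ (q ∧ q))) = I ∨ I = I
q ∧ (p ∨ ¬(q → (p ∧ (q ∧ q)))) = I ∧ I = I
¬(q ∧ (p ∨ ¬(q → (p ∧ (q ∧ q))))) = ¬I = I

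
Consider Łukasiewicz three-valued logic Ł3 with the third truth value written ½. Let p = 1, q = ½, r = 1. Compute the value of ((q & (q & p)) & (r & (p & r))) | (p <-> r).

1

q & p = ½ & 1 = ½
q & (q & p) = ½ & ½ = ½
p & r = 1 & 1 = 1
r & (p & r) = 1 & 1 = 1
(q & (q & p)) & (r & (p & r)) = ½ & 1 = ½
p <-> r = 1 <-> 1 = 1
((q & (q & p)) & (r & (p & r))) | (p <-> r) = ½ | 1 = 1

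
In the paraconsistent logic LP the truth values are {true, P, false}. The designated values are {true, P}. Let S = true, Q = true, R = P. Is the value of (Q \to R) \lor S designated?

Yes

Q \to R = true \to P = P
(Q \to R) \lor S = P \lor true = true
true ∈ {true, P}.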